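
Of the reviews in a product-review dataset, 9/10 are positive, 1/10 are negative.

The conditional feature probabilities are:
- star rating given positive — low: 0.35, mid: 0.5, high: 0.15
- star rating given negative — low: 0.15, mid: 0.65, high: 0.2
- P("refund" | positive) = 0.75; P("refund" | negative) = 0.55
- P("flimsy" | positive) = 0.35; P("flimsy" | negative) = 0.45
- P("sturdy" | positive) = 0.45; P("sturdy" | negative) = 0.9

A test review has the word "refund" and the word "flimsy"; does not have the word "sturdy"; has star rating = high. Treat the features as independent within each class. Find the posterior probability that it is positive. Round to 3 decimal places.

0.975

positive: 0.9 × 0.15 × 0.75 × 0.35 × (1−0.45) = 0.019490625
negative: 0.1 × 0.2 × 0.55 × 0.45 × (1−0.9) = 0.000495
P(positive | x) = 0.019490625 / 0.019985625 ≈ 0.975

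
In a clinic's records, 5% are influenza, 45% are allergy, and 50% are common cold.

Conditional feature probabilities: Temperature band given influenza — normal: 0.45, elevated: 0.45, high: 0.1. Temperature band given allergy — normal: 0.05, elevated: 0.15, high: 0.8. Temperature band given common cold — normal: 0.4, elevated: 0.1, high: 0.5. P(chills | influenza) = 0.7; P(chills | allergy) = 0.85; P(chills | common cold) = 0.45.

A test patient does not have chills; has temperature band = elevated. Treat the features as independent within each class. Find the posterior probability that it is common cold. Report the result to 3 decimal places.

influenza: 0.05 × 0.45 × (1−0.7) = 0.00675
allergy: 0.45 × 0.15 × (1−0.85) = 0.010125
common cold: 0.5 × 0.1 × (1−0.45) = 0.0275
P(common cold | x) = 0.0275 / 0.044375 ≈ 0.620

0.620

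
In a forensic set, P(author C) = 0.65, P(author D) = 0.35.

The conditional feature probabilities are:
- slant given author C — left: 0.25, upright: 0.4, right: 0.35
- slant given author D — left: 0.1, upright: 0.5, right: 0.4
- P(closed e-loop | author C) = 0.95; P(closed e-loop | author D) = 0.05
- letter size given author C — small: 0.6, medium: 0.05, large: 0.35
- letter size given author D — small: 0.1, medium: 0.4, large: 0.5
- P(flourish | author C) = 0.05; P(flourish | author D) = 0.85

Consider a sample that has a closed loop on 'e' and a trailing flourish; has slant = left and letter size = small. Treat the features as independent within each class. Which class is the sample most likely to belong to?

author C

author C: 0.65 × 0.25 × 0.95 × 0.6 × 0.05 = 0.00463125
author D: 0.35 × 0.1 × 0.05 × 0.1 × 0.85 = 0.00014875
Highest score → author C.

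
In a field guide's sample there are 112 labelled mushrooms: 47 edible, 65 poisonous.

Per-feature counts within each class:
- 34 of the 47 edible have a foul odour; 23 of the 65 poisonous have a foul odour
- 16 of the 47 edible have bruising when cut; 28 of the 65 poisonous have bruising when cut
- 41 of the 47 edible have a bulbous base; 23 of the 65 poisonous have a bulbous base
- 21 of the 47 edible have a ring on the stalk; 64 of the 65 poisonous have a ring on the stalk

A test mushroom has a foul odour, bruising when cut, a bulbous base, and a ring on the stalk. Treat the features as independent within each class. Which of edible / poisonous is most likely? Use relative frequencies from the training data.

edible: (47/112) × (34/47) × (16/47) × (41/47) × (21/47) ≈ 0.0402801
poisonous: (65/112) × (23/65) × (28/65) × (23/65) × (64/65) ≈ 0.0308202
Highest score → edible.

edible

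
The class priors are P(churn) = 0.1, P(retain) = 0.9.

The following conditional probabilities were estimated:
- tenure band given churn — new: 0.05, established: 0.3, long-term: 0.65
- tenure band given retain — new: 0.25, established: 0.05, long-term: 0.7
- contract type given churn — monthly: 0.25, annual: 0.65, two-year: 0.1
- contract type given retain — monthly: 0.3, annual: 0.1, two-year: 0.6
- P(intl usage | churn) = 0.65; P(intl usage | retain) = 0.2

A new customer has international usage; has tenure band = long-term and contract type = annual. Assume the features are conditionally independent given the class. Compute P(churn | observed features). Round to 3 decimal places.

churn: 0.1 × 0.65 × 0.65 × 0.65 = 0.0274625
retain: 0.9 × 0.7 × 0.1 × 0.2 = 0.0126
P(churn | x) = 0.0274625 / 0.0400625 ≈ 0.685

0.685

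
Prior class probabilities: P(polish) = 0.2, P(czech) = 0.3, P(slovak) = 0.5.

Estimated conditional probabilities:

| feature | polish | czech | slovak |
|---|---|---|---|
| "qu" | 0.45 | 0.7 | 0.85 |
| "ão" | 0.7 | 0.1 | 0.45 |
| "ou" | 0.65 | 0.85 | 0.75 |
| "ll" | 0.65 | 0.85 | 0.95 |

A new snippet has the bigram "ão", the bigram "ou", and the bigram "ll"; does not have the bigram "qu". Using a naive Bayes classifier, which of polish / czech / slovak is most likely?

polish

polish: 0.2 × (1−0.45) × 0.7 × 0.65 × 0.65 = 0.0325325
czech: 0.3 × (1−0.7) × 0.1 × 0.85 × 0.85 = 0.0065025
slovak: 0.5 × (1−0.85) × 0.45 × 0.75 × 0.95 = 0.024046875
Highest score → polish.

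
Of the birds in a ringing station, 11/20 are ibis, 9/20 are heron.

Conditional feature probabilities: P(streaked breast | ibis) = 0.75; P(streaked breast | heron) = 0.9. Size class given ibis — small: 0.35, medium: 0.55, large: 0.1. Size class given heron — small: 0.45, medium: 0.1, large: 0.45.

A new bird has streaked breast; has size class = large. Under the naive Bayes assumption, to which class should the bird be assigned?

ibis: 0.55 × 0.75 × 0.1 = 0.04125
heron: 0.45 × 0.9 × 0.45 = 0.18225
Highest score → heron.

heron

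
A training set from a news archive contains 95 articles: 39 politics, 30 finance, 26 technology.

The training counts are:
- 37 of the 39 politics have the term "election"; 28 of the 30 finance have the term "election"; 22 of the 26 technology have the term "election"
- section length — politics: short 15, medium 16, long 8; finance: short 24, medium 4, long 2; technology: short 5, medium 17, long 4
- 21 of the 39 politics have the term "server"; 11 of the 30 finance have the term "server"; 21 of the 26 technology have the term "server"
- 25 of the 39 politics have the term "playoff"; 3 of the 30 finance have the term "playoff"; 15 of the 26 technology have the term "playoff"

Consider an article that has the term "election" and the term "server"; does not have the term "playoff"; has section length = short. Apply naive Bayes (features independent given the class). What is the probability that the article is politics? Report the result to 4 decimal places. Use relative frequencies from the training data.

politics: (39/95) × (37/39) × (15/39) × (21/39) × (14/39) ≈ 0.028955
finance: (30/95) × (28/30) × (24/30) × (11/30) × (27/30) ≈ 0.0778105
technology: (26/95) × (22/26) × (5/26) × (21/26) × (11/26) ≈ 0.0152181
P(politics | x) = 0.028955 / 0.1219836 ≈ 0.2374

0.2374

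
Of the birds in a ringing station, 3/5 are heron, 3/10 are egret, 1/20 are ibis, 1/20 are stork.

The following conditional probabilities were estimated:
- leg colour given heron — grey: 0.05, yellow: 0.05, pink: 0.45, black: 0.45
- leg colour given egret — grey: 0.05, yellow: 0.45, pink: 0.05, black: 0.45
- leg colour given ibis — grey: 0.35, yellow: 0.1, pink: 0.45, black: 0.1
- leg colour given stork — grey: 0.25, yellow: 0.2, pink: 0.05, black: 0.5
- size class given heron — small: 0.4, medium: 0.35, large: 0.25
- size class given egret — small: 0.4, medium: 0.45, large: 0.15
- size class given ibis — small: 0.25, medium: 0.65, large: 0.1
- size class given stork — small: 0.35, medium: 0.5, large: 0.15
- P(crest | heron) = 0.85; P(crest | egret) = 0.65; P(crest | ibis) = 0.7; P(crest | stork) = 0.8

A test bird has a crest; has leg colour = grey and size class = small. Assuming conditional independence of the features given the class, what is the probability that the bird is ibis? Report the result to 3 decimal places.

0.148

heron: 0.6 × 0.05 × 0.4 × 0.85 = 0.0102
egret: 0.3 × 0.05 × 0.4 × 0.65 = 0.0039
ibis: 0.05 × 0.35 × 0.25 × 0.7 = 0.0030625
stork: 0.05 × 0.25 × 0.35 × 0.8 = 0.0035
P(ibis | x) = 0.0030625 / 0.0206625 ≈ 0.148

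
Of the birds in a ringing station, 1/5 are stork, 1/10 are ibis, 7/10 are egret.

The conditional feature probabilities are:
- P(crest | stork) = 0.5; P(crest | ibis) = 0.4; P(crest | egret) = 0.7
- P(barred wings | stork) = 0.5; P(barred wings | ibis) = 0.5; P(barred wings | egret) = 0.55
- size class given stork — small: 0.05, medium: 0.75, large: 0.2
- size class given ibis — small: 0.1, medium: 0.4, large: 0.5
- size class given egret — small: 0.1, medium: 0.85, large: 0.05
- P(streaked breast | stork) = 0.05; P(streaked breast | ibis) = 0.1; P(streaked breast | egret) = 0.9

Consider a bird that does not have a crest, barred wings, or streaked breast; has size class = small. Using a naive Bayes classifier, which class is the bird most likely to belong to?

stork: 0.2 × (1−0.5) × (1−0.5) × 0.05 × (1−0.05) = 0.002375
ibis: 0.1 × (1−0.4) × (1−0.5) × 0.1 × (1−0.1) = 0.0027
egret: 0.7 × (1−0.7) × (1−0.55) × 0.1 × (1−0.9) = 0.000945
Highest score → ibis.

ibis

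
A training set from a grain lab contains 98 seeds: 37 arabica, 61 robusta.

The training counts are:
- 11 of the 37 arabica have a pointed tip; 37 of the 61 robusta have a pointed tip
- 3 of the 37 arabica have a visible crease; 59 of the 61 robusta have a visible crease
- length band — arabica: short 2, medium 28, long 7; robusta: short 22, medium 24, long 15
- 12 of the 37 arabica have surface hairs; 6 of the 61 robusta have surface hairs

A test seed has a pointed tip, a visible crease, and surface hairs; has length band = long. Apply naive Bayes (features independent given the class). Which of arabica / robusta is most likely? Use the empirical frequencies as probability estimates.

robusta

arabica: (37/98) × (11/37) × (3/37) × (7/37) × (12/37) ≈ 0.000558421
robusta: (61/98) × (37/61) × (59/61) × (15/61) × (6/61) ≈ 0.00883244
Highest score → robusta.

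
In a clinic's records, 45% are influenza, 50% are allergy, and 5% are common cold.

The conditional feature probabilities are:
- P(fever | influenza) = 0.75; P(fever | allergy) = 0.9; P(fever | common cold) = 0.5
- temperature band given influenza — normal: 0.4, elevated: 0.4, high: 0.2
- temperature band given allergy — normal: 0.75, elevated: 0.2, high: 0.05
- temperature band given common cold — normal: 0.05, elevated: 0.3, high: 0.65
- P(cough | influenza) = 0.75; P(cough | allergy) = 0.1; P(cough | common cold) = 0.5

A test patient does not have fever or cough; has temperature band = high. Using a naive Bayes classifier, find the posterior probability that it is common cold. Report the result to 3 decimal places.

influenza: 0.45 × (1−0.75) × 0.2 × (1−0.75) = 0.005625
allergy: 0.5 × (1−0.9) × 0.05 × (1−0.1) = 0.00225
common cold: 0.05 × (1−0.5) × 0.65 × (1−0.5) = 0.008125
P(common cold | x) = 0.008125 / 0.016 ≈ 0.508

0.508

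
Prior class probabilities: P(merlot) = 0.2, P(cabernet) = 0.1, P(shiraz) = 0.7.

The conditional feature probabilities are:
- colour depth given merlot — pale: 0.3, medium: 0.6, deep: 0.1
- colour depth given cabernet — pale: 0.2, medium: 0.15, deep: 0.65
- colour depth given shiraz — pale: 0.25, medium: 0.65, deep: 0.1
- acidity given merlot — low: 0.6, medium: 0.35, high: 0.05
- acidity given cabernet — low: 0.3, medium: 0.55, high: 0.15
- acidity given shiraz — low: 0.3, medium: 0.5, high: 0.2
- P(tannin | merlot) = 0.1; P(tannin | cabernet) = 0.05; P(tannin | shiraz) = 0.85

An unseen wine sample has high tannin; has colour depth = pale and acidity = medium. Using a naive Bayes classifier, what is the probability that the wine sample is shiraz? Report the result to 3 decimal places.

0.966

merlot: 0.2 × 0.3 × 0.35 × 0.1 = 0.0021
cabernet: 0.1 × 0.2 × 0.55 × 0.05 = 0.00055
shiraz: 0.7 × 0.25 × 0.5 × 0.85 = 0.074375
P(shiraz | x) = 0.074375 / 0.077025 ≈ 0.966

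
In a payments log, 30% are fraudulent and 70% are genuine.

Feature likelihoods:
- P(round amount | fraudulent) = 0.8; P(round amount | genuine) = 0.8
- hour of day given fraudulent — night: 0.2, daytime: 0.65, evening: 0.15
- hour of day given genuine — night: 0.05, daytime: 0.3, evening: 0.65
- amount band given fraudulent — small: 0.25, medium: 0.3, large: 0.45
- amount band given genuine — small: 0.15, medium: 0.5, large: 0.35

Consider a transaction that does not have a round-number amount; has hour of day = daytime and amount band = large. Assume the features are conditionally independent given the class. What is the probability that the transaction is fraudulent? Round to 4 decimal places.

0.5442

fraudulent: 0.3 × (1−0.8) × 0.65 × 0.45 = 0.01755
genuine: 0.7 × (1−0.8) × 0.3 × 0.35 = 0.0147
P(fraudulent | x) = 0.01755 / 0.03225 ≈ 0.5442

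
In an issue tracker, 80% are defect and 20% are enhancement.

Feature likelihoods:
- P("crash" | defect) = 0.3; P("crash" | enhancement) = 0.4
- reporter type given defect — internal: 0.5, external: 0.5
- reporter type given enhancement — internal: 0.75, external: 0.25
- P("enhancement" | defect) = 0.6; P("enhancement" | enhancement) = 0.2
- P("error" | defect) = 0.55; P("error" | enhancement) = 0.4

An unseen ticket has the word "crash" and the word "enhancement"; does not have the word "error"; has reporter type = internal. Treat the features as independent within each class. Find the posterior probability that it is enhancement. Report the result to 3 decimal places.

0.182

defect: 0.8 × 0.3 × 0.5 × 0.6 × (1−0.55) = 0.0324
enhancement: 0.2 × 0.4 × 0.75 × 0.2 × (1−0.4) = 0.0072
P(enhancement | x) = 0.0072 / 0.0396 ≈ 0.182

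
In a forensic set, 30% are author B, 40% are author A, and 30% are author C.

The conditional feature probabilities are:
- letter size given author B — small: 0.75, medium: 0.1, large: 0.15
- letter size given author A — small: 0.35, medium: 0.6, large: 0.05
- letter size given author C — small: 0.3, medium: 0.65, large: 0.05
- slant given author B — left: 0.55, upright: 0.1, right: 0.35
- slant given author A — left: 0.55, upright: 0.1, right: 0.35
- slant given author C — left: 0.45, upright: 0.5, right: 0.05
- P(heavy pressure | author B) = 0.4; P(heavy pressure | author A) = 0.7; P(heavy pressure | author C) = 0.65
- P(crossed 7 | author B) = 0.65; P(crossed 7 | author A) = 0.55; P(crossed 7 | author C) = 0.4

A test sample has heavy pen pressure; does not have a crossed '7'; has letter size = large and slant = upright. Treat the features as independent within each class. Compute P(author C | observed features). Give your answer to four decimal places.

0.6989

author B: 0.3 × 0.15 × 0.1 × 0.4 × (1−0.65) = 0.00063
author A: 0.4 × 0.05 × 0.1 × 0.7 × (1−0.55) = 0.00063
author C: 0.3 × 0.05 × 0.5 × 0.65 × (1−0.4) = 0.002925
P(author C | x) = 0.002925 / 0.004185 ≈ 0.6989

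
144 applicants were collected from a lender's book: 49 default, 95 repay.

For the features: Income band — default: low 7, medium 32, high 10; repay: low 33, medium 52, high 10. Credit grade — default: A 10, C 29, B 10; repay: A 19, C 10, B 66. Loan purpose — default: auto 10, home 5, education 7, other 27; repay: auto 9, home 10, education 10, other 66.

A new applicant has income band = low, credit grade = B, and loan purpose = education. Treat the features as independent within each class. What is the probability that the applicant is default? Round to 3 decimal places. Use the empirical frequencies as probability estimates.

default: (49/144) × (7/49) × (10/49) × (7/49) ≈ 0.00141723
repay: (95/144) × (33/95) × (66/95) × (10/95) ≈ 0.016759
P(default | x) = 0.00141723 / 0.01817623 ≈ 0.078

0.078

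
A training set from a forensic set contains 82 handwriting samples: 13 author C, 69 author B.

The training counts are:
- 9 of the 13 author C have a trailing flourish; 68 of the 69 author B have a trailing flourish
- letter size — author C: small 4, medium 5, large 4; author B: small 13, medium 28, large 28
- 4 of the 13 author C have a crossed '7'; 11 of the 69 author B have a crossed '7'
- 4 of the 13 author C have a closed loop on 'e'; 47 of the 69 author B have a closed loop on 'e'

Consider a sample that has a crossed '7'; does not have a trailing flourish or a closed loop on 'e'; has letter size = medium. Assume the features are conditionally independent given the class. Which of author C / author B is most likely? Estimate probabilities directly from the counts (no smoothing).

author C

author C: (13/82) × (4/13) × (5/13) × (4/13) × (9/13) ≈ 0.00399658
author B: (69/82) × (1/69) × (28/69) × (11/69) × (22/69) ≈ 0.000251543
Highest score → author C.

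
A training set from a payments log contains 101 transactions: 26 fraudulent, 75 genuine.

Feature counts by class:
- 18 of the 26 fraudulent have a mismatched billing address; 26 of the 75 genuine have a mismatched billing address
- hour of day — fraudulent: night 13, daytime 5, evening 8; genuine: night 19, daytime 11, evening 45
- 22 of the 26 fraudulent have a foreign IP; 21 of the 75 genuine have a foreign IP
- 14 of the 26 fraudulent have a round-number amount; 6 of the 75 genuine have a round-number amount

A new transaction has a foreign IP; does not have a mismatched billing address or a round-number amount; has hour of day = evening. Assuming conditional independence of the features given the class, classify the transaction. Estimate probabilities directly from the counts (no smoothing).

genuine

fraudulent: (26/101) × (8/26) × (8/26) × (22/26) × (12/26) ≈ 0.00951793
genuine: (75/101) × (49/75) × (45/75) × (21/75) × (69/75) ≈ 0.0749846
Highest score → genuine.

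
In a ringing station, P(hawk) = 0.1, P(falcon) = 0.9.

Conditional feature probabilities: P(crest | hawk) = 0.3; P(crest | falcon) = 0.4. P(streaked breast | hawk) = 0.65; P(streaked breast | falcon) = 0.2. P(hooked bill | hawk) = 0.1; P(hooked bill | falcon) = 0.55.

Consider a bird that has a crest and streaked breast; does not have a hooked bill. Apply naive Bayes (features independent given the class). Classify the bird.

hawk: 0.1 × 0.3 × 0.65 × (1−0.1) = 0.01755
falcon: 0.9 × 0.4 × 0.2 × (1−0.55) = 0.0324
Highest score → falcon.

falcon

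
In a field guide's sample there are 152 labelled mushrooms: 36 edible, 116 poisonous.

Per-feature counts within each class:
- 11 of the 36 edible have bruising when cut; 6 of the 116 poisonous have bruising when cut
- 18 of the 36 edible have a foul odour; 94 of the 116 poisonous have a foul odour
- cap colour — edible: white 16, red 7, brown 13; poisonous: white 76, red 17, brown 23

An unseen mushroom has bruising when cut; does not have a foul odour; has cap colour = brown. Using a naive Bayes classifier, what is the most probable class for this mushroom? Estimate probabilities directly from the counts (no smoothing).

edible: (36/152) × (11/36) × (18/36) × (13/36) ≈ 0.0130665
poisonous: (116/152) × (6/116) × (22/116) × (23/116) ≈ 0.00148437
Highest score → edible.

edible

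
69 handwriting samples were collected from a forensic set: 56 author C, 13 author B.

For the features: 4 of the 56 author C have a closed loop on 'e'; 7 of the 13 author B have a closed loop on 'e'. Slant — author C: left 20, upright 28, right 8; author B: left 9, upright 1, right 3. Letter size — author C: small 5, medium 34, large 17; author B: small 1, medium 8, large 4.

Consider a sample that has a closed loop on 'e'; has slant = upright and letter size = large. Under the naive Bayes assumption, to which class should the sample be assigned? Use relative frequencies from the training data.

author C: (56/69) × (4/56) × (28/56) × (17/56) ≈ 0.00879917
author B: (13/69) × (7/13) × (1/13) × (4/13) ≈ 0.00240117
Highest score → author C.

author C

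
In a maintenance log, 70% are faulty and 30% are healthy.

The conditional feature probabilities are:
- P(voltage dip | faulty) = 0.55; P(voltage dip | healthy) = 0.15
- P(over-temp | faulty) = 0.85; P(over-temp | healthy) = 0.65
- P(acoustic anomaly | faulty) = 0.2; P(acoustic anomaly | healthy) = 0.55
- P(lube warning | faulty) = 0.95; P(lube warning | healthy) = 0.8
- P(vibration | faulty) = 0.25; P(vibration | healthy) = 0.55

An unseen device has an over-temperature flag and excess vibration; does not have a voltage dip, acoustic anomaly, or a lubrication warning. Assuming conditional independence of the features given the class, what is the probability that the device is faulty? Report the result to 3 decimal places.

0.246

faulty: 0.7 × (1−0.55) × 0.85 × (1−0.2) × (1−0.95) × 0.25 = 0.0026775
healthy: 0.3 × (1−0.15) × 0.65 × (1−0.55) × (1−0.8) × 0.55 = 0.008204625
P(faulty | x) = 0.0026775 / 0.010882125 ≈ 0.246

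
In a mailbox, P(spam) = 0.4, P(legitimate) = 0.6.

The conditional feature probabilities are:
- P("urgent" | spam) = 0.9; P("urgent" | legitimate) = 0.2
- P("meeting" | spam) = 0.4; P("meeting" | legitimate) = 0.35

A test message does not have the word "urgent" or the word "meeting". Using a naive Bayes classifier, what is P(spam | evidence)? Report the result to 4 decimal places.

0.0714

spam: 0.4 × (1−0.9) × (1−0.4) = 0.024
legitimate: 0.6 × (1−0.2) × (1−0.35) = 0.312
P(spam | x) = 0.024 / 0.336 ≈ 0.0714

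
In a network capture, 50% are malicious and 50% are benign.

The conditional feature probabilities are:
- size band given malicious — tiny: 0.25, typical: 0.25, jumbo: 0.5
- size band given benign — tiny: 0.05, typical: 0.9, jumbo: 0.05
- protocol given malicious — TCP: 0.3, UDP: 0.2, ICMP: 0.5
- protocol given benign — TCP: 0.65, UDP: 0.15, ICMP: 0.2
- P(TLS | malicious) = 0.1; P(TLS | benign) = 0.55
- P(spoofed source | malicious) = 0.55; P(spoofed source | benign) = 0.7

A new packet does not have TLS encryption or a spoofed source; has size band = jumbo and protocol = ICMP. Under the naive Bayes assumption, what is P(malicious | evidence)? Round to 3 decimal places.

malicious: 0.5 × 0.5 × 0.5 × (1−0.1) × (1−0.55) = 0.050625
benign: 0.5 × 0.05 × 0.2 × (1−0.55) × (1−0.7) = 0.000675
P(malicious | x) = 0.050625 / 0.0513 ≈ 0.987

0.987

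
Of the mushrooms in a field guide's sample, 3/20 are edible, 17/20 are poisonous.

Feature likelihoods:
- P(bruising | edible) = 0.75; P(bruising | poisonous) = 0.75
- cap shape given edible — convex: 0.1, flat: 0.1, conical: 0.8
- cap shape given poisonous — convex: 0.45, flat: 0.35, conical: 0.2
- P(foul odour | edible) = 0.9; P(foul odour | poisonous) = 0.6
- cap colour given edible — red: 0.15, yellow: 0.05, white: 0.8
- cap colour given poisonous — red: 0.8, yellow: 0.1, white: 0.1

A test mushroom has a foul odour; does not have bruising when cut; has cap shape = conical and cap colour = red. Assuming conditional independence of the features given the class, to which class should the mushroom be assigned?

poisonous

edible: 0.15 × (1−0.75) × 0.8 × 0.9 × 0.15 = 0.00405
poisonous: 0.85 × (1−0.75) × 0.2 × 0.6 × 0.8 = 0.0204
Highest score → poisonous.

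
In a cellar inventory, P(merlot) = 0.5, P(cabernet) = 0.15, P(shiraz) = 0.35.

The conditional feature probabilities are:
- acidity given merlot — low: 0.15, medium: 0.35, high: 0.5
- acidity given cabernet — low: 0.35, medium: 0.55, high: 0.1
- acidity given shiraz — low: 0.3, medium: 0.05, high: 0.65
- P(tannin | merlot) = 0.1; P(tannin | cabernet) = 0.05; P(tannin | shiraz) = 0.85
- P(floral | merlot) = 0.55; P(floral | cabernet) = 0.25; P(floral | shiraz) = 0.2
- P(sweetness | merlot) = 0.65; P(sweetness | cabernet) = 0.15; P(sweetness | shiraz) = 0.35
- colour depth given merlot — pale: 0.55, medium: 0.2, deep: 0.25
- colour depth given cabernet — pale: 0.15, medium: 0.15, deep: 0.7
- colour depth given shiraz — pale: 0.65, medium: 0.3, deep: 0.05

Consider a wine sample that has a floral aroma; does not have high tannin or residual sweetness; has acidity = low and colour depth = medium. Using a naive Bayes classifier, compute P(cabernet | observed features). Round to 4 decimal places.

0.3310

merlot: 0.5 × 0.15 × (1−0.1) × 0.55 × (1−0.65) × 0.2 = 0.00259875
cabernet: 0.15 × 0.35 × (1−0.05) × 0.25 × (1−0.15) × 0.15 = 0.001589765625
shiraz: 0.35 × 0.3 × (1−0.85) × 0.2 × (1−0.35) × 0.3 = 0.00061425
P(cabernet | x) = 0.001589765625 / 0.004802765625 ≈ 0.3310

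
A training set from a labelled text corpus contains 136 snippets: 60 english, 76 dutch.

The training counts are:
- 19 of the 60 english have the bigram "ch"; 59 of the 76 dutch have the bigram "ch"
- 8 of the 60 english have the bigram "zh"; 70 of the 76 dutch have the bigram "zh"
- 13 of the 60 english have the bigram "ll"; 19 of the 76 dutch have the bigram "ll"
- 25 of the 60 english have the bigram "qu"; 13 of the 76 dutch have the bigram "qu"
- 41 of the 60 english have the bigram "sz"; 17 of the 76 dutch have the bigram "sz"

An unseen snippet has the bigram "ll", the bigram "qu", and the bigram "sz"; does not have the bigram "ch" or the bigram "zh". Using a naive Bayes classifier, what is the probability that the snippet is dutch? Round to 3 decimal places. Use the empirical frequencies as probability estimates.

english: (60/136) × (41/60) × (52/60) × (13/60) × (25/60) × (41/60) ≈ 0.016118
dutch: (76/136) × (17/76) × (6/76) × (19/76) × (13/76) × (17/76) ≈ 0.0000943958
P(dutch | x) = 0.0000943958 / 0.0162123958 ≈ 0.006

0.006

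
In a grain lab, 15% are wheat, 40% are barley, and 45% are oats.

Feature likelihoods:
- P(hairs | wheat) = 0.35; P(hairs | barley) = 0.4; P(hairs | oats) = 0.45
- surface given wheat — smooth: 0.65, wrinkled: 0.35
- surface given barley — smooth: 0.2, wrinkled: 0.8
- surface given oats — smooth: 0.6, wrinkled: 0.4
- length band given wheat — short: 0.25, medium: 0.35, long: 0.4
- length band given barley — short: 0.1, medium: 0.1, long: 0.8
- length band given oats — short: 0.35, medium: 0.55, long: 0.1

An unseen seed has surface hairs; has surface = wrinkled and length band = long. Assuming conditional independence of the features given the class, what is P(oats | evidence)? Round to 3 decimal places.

0.069

wheat: 0.15 × 0.35 × 0.35 × 0.4 = 0.00735
barley: 0.4 × 0.4 × 0.8 × 0.8 = 0.1024
oats: 0.45 × 0.45 × 0.4 × 0.1 = 0.0081
P(oats | x) = 0.0081 / 0.11785 ≈ 0.069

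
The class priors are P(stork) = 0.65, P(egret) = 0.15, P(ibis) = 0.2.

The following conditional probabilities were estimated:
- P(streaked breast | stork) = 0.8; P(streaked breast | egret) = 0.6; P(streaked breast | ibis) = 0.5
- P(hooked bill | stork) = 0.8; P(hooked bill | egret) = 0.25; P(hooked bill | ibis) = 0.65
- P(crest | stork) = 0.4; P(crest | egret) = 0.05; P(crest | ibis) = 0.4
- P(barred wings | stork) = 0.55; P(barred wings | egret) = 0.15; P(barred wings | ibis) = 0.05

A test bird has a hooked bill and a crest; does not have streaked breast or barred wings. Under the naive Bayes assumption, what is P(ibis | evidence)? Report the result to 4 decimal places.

stork: 0.65 × (1−0.8) × 0.8 × 0.4 × (1−0.55) = 0.01872
egret: 0.15 × (1−0.6) × 0.25 × 0.05 × (1−0.15) = 0.0006375
ibis: 0.2 × (1−0.5) × 0.65 × 0.4 × (1−0.05) = 0.0247
P(ibis | x) = 0.0247 / 0.0440575 ≈ 0.5606

0.5606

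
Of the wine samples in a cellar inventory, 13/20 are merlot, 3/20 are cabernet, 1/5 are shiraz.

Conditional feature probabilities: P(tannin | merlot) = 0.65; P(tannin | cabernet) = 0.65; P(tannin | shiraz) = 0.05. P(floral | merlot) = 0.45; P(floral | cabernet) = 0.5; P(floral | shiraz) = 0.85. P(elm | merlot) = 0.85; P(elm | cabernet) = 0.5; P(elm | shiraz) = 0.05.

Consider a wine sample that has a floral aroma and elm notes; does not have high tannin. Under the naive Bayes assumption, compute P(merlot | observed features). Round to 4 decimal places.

0.8041

merlot: 0.65 × (1−0.65) × 0.45 × 0.85 = 0.08701875
cabernet: 0.15 × (1−0.65) × 0.5 × 0.5 = 0.013125
shiraz: 0.2 × (1−0.05) × 0.85 × 0.05 = 0.008075
P(merlot | x) = 0.08701875 / 0.10821875 ≈ 0.8041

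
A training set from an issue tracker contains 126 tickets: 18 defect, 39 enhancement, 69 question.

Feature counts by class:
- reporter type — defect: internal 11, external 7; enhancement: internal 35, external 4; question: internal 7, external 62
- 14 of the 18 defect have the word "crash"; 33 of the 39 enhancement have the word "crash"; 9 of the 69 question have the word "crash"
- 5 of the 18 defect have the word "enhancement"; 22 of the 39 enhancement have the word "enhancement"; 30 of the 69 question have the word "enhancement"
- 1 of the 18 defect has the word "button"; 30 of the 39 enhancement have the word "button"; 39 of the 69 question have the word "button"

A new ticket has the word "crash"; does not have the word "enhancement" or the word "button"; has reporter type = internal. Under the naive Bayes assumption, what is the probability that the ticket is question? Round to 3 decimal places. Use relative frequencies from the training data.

0.025

defect: (18/126) × (11/18) × (14/18) × (13/18) × (17/18) ≈ 0.0463153
enhancement: (39/126) × (35/39) × (33/39) × (17/39) × (9/39) ≈ 0.0236434
question: (69/126) × (7/69) × (9/69) × (39/69) × (30/69) ≈ 0.00178077
P(question | x) = 0.00178077 / 0.07173947 ≈ 0.025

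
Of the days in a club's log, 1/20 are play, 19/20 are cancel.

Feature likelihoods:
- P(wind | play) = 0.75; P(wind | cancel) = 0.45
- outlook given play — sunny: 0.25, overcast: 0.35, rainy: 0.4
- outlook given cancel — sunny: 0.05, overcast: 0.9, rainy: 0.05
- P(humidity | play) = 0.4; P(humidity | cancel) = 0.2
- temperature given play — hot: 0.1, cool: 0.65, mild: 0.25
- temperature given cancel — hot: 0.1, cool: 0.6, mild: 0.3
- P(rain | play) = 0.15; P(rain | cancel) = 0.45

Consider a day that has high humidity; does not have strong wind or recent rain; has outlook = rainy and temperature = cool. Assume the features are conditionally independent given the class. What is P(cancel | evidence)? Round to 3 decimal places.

0.609

play: 0.05 × (1−0.75) × 0.4 × 0.4 × 0.65 × (1−0.15) = 0.001105
cancel: 0.95 × (1−0.45) × 0.05 × 0.2 × 0.6 × (1−0.45) = 0.00172425
P(cancel | x) = 0.00172425 / 0.00282925 ≈ 0.609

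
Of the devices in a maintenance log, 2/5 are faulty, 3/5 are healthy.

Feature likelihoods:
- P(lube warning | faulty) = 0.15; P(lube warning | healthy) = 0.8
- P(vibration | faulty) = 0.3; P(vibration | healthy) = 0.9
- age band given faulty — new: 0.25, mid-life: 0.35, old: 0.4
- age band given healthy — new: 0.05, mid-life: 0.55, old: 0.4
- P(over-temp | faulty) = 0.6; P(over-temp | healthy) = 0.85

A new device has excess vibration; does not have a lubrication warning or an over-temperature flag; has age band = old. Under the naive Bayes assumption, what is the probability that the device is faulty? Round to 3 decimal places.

0.716

faulty: 0.4 × (1−0.15) × 0.3 × 0.4 × (1−0.6) = 0.01632
healthy: 0.6 × (1−0.8) × 0.9 × 0.4 × (1−0.85) = 0.00648
P(faulty | x) = 0.01632 / 0.0228 ≈ 0.716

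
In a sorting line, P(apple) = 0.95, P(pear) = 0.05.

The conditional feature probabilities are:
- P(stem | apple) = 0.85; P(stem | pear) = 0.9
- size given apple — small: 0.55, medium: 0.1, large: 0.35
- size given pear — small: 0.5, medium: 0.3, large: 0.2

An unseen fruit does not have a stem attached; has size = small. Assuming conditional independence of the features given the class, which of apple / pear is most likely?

apple: 0.95 × (1−0.85) × 0.55 = 0.078375
pear: 0.05 × (1−0.9) × 0.5 = 0.0025
Highest score → apple.

apple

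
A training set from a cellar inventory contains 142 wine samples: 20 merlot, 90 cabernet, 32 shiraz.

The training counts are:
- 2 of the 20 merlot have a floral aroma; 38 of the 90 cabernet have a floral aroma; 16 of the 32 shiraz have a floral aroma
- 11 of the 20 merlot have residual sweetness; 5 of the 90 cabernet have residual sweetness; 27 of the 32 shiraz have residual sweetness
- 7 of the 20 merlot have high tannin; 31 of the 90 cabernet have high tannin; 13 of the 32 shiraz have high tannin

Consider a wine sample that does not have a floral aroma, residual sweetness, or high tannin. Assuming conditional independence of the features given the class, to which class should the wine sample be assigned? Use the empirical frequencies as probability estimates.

cabernet

merlot: (20/142) × (18/20) × (9/20) × (13/20) ≈ 0.0370775
cabernet: (90/142) × (52/90) × (85/90) × (59/90) ≈ 0.226726
shiraz: (32/142) × (16/32) × (5/32) × (19/32) ≈ 0.0104533
Highest score → cabernet.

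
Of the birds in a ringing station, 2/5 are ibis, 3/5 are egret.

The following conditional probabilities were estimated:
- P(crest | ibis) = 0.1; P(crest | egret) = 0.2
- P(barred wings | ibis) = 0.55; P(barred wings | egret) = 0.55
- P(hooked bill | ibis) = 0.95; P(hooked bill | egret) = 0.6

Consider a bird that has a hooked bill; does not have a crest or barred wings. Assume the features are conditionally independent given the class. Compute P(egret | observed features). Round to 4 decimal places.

0.4571

ibis: 0.4 × (1−0.1) × (1−0.55) × 0.95 = 0.1539
egret: 0.6 × (1−0.2) × (1−0.55) × 0.6 = 0.1296
P(egret | x) = 0.1296 / 0.2835 ≈ 0.4571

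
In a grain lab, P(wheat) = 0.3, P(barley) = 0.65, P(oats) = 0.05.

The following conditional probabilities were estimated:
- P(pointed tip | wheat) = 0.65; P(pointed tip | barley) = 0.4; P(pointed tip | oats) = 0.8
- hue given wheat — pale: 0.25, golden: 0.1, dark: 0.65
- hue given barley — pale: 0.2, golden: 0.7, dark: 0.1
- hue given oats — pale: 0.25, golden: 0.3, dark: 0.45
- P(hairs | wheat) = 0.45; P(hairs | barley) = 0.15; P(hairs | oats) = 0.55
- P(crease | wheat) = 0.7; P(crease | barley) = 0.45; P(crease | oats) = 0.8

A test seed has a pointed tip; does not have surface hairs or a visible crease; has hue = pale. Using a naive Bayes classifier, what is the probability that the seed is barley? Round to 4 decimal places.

wheat: 0.3 × 0.65 × 0.25 × (1−0.45) × (1−0.7) = 0.00804375
barley: 0.65 × 0.4 × 0.2 × (1−0.15) × (1−0.45) = 0.02431
oats: 0.05 × 0.8 × 0.25 × (1−0.55) × (1−0.8) = 0.0009
P(barley | x) = 0.02431 / 0.03325375 ≈ 0.7310

0.7310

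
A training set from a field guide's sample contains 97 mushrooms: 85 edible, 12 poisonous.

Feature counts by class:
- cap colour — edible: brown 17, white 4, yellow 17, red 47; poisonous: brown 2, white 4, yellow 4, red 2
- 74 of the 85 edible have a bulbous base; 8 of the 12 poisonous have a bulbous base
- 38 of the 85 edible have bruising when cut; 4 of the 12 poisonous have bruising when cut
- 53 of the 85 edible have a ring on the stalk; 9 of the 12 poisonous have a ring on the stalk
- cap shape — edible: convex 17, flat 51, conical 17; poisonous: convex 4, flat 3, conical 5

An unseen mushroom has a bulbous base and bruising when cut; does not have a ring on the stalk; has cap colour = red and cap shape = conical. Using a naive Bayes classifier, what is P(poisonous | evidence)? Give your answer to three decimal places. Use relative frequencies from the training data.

edible: (85/97) × (47/85) × (74/85) × (38/85) × (32/85) × (17/85) ≈ 0.0141992
poisonous: (12/97) × (2/12) × (8/12) × (4/12) × (3/12) × (5/12) ≈ 0.000477281
P(poisonous | x) = 0.000477281 / 0.014676481 ≈ 0.033

0.033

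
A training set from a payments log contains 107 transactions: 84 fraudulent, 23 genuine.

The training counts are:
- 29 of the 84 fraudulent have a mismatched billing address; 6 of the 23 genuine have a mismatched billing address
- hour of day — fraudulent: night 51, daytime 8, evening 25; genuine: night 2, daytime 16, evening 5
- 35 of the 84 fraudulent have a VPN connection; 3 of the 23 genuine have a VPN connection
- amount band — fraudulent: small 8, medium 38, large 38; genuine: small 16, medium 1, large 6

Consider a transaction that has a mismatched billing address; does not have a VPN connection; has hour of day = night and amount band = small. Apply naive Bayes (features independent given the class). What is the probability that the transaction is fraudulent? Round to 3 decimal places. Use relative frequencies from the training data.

fraudulent: (84/107) × (29/84) × (51/84) × (49/84) × (8/84) ≈ 0.00914182
genuine: (23/107) × (6/23) × (2/23) × (20/23) × (16/23) ≈ 0.00294961
P(fraudulent | x) = 0.00914182 / 0.01209143 ≈ 0.756

0.756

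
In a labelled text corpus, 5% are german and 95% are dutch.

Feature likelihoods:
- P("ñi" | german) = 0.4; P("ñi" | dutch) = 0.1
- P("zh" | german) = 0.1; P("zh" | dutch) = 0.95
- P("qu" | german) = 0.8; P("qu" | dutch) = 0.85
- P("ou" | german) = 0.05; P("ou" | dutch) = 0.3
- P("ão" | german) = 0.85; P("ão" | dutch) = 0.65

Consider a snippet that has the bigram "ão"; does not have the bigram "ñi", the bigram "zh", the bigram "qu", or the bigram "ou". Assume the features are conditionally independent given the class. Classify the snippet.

german: 0.05 × (1−0.4) × (1−0.1) × (1−0.8) × (1−0.05) × 0.85 = 0.0043605
dutch: 0.95 × (1−0.1) × (1−0.95) × (1−0.85) × (1−0.3) × 0.65 = 0.0029176875
Highest score → german.

german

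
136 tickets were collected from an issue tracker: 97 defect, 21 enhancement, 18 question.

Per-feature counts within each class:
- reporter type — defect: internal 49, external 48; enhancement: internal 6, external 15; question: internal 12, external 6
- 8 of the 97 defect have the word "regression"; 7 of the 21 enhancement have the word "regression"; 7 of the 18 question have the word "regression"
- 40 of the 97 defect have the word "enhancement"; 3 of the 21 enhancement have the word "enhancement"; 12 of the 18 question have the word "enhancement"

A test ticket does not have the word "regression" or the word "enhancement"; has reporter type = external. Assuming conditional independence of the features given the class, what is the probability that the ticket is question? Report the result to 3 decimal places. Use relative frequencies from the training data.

defect: (97/136) × (48/97) × (89/97) × (57/97) ≈ 0.190293
enhancement: (21/136) × (15/21) × (14/21) × (18/21) ≈ 0.0630252
question: (18/136) × (6/18) × (11/18) × (6/18) ≈ 0.00898693
P(question | x) = 0.00898693 / 0.26230513 ≈ 0.034

0.034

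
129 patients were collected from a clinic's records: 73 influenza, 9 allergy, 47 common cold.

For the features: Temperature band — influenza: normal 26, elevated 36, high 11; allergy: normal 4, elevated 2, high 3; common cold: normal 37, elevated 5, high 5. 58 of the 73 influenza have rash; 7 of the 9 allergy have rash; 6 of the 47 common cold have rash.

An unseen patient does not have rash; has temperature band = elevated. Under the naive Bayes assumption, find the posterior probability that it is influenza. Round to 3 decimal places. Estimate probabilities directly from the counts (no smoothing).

influenza: (73/129) × (36/73) × (15/73) ≈ 0.0573431
allergy: (9/129) × (2/9) × (2/9) ≈ 0.00344531
common cold: (47/129) × (5/47) × (41/47) ≈ 0.0338116
P(influenza | x) = 0.0573431 / 0.09460001 ≈ 0.606

0.606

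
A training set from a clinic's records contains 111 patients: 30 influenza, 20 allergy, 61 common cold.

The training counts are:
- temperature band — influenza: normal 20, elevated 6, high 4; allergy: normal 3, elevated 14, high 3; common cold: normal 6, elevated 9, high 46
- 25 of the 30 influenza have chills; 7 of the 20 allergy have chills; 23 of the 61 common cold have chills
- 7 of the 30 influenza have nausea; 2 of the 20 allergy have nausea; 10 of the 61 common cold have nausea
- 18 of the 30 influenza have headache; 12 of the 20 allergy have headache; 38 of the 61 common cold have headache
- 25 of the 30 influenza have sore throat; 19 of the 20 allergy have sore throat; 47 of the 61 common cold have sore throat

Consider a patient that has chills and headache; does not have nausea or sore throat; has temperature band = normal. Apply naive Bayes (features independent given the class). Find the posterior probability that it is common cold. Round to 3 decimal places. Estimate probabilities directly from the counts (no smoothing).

influenza: (30/111) × (20/30) × (25/30) × (23/30) × (18/30) × (5/30) ≈ 0.0115115
allergy: (20/111) × (3/20) × (7/20) × (18/20) × (12/20) × (1/20) ≈ 0.000255405
common cold: (61/111) × (6/61) × (23/61) × (51/61) × (38/61) × (14/61) ≈ 0.00243623
P(common cold | x) = 0.00243623 / 0.014203135 ≈ 0.172

0.172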